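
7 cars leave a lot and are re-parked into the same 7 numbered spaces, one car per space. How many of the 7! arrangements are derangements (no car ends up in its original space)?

1854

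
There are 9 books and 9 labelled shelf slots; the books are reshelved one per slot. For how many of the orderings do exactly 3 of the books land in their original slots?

22260

Pick the 3 fixed positions: C(9,3) = 84 ways.
The remaining 6 must be deranged: !6 = 265.
Total: 84 × 265 = 22260.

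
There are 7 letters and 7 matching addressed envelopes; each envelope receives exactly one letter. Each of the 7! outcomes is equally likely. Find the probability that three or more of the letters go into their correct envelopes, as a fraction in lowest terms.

407/5040

Favorable outcomes: Σ_{i≥3} C(7,i)·!(7-i) = 35·9 + 35·2 + 21·1 + 7·0 + 1·1 = 407.
Total outcomes: 7! = 5040.
Probability = 407/5040 = 407/5040.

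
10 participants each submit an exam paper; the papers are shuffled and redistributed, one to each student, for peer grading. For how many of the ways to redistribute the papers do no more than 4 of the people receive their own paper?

3615536

Sum C(10,i)·!(10-i) for i = 0..4:
  i=0: C(10,0)·!10 = 1·1334961 = 1334961
  i=1: C(10,1)·!9 = 10·133496 = 1334960
  i=2: C(10,2)·!8 = 45·14833 = 667485
  i=3: C(10,3)·!7 = 120·1854 = 222480
  i=4: C(10,4)·!6 = 210·265 = 55650
Total = 3615536.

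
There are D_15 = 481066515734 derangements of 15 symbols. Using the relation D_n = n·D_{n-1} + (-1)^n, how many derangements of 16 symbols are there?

7697064251745

D_16 = 16·481066515734 + 1 = 7697064251745.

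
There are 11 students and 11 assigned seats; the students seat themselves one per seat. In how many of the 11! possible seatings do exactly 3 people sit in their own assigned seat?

2447445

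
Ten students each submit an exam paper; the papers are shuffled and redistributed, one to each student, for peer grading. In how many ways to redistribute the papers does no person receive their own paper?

1334961

!10 is the nearest integer to 10!/e.
10! = 3628800, and 3628800/e ≈ 1334960.92, so !10 = 1334961.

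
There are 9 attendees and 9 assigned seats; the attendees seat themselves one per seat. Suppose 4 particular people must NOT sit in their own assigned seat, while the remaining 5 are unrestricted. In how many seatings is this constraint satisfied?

229080

Let A_j be the event that the j-th constrained one is fixed. By inclusion-exclusion over the 4 events:
Σ_{j=0}^{4} (-1)^j C(4,j)(9-j)!
= C(4,0)·9! - C(4,1)·8! + C(4,2)·7! - C(4,3)·6! + C(4,4)·5!
= 362880 - 161280 + 30240 - 2880 + 120
= 229080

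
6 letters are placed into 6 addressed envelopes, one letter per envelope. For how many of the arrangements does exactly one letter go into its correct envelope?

Pick the single fixed position: C(6,1) = 6 ways.
The remaining 5 must be deranged: !5 = 44.
Total: 6 × 44 = 264.

264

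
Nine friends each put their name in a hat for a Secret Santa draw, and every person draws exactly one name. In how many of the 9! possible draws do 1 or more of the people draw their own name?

229384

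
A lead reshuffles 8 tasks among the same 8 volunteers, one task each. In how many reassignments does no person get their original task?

The number of derangements of 8 is !8 = Σ_{k=0}^{8} (-1)^k·8!/k!
= 8! - 8!/1! + 8!/2! - 8!/3! + 8!/4! - 8!/5! + 8!/6! - 8!/7! + 8!/8!
= 40320 - 40320 + 20160 - 6720 + 1680 - 336 + 56 - 8 + 1
= 14833

14833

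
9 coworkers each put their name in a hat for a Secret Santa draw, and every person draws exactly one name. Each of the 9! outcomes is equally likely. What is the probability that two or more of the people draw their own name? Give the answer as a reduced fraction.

95887/362880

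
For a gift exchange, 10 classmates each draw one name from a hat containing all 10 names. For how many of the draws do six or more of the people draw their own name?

2176

Sum C(10,i)·!(10-i) for i = 6..10:
  i=6: C(10,6)·!4 = 210·9 = 1890
  i=7: C(10,7)·!3 = 120·2 = 240
  i=8: C(10,8)·!2 = 45·1 = 45
  i=9: C(10,9)·!1 = 10·0 = 0
  i=10: C(10,10)·!0 = 1·1 = 1
Total = 2176.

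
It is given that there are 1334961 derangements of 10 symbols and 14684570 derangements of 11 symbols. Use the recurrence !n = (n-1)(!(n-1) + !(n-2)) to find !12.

!12 = (12-1)·(!11 + !10) = 11·(14684570 + 1334961) = 11·16019531 = 176214841.

176214841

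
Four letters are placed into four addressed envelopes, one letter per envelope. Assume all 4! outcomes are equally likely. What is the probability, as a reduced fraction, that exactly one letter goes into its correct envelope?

1/3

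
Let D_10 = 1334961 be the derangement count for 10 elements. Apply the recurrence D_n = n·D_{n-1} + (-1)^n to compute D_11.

14684570

D_11 = 11·1334961 - 1 = 14684570.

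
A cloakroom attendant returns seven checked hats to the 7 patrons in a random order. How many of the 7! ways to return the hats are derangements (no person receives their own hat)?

!7 = 7! · Σ_{k=0}^{7} (-1)^k/k!
= 7! - 7!/1! + 7!/2! - 7!/3! + 7!/4! - 7!/5! + 7!/6! - 7!/7!
= 5040 - 5040 + 2520 - 840 + 210 - 42 + 7 - 1
= 1854

1854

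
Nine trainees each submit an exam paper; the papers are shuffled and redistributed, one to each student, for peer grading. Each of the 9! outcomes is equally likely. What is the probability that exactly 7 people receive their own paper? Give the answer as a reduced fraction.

1/10080

Favorable outcomes: C(9,7)·!2 = 36·1 = 36.
Total outcomes: 9! = 362880.
Probability = 36/362880 = 1/10080.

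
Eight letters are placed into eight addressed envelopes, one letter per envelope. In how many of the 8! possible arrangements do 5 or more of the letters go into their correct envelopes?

141

# with exactly i fixed is C(8,i)·!(8-i); sum over i=5..8:
  i=5: C(8,5)·!3 = 56·2 = 112
  i=6: C(8,6)·!2 = 28·1 = 28
  i=7: C(8,7)·!1 = 8·0 = 0
  i=8: C(8,8)·!0 = 1·1 = 1
Total = 141.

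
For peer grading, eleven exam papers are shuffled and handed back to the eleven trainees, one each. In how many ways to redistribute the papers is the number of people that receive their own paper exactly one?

14684571

Pick the single fixed position: C(11,1) = 11 ways.
The remaining 10 must be deranged: !10 = 1334961.
Total: 11 × 1334961 = 14684571.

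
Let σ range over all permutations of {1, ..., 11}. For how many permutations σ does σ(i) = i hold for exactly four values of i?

611820

Pick the 4 fixed positions: C(11,4) = 330 ways.
The remaining 7 must be deranged: !7 = 1854.
Total: 330 × 1854 = 611820.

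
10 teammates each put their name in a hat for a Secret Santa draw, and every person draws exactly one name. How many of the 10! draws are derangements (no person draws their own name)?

1334961

By inclusion-exclusion, !10 = Σ (-1)^k · 10!/k! for k=0..10
= 10! - 10!/1! + 10!/2! - 10!/3! + 10!/4! - 10!/5! + 10!/6! - 10!/7! + 10!/8! - 10!/9! + 10!/10!
= 3628800 - 3628800 + 1814400 - 604800 + 151200 - 30240 + 5040 - 720 + 90 - 10 + 1
= 1334961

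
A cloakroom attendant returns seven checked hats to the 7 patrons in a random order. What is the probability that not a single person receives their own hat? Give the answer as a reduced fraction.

103/280

Favorable outcomes: !7 = 1854.
Total outcomes: 7! = 5040.
Probability = 1854/5040 = 103/280.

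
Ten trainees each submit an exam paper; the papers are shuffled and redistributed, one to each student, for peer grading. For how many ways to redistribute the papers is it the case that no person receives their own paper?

Recurrence: !10 = 10·!9 + (-1)^10.
!10 = 10·133496 + 1 = 1334961

1334961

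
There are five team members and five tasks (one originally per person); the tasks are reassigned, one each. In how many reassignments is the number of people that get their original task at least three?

# with exactly i fixed is C(5,i)·!(5-i); sum over i=3..5:
  i=3: C(5,3)·!2 = 10·1 = 10
  i=4: C(5,4)·!1 = 5·0 = 0
  i=5: C(5,5)·!0 = 1·1 = 1
Total = 11.

11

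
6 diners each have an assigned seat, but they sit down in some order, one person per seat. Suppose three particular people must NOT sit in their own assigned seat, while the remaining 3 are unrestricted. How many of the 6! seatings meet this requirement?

426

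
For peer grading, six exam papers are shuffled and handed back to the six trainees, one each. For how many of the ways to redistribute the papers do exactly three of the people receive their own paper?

Choose which 3 of the 6 are fixed: C(6,3) = 20.
The other 3 form a derangement: !3 = 2.
Total: 20 × 2 = 40.

40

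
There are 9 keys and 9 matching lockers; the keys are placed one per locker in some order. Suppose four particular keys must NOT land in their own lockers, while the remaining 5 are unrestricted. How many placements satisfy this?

Let A_j be the event that the j-th constrained one is fixed. By inclusion-exclusion over the 4 events:
Σ_{j=0}^{4} (-1)^j C(4,j)(9-j)!
= C(4,0)·9! - C(4,1)·8! + C(4,2)·7! - C(4,3)·6! + C(4,4)·5!
= 362880 - 161280 + 30240 - 2880 + 120
= 229080

229080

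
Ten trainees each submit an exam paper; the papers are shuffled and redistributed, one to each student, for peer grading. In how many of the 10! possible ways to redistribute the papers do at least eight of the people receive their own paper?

46

# with exactly i fixed is C(10,i)·!(10-i); sum over i=8..10:
  i=8: C(10,8)·!2 = 45·1 = 45
  i=9: C(10,9)·!1 = 10·0 = 0
  i=10: C(10,10)·!0 = 1·1 = 1
Total = 46.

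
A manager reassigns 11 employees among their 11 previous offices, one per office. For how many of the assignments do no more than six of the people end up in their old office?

Sum C(11,i)·!(11-i) for i = 0..6:
  i=0: C(11,0)·!11 = 1·14684570 = 14684570
  i=1: C(11,1)·!10 = 11·1334961 = 14684571
  i=2: C(11,2)·!9 = 55·133496 = 7342280
  i=3: C(11,3)·!8 = 165·14833 = 2447445
  i=4: C(11,4)·!7 = 330·1854 = 611820
  i=5: C(11,5)·!6 = 462·265 = 122430
  i=6: C(11,6)·!5 = 462·44 = 20328
Total = 39913444.

39913444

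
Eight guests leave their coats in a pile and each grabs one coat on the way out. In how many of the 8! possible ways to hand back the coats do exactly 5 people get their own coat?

Choose which 5 of the 8 are fixed: C(8,5) = 56.
The other 3 form a derangement: !3 = 2.
Total: 56 × 2 = 112.

112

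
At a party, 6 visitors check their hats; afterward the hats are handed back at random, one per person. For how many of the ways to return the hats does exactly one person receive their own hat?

264

Choose which one of the 6 is fixed: C(6,1) = 6.
The remaining 5 must be deranged: !5 = 44.
Total: 6 × 44 = 264.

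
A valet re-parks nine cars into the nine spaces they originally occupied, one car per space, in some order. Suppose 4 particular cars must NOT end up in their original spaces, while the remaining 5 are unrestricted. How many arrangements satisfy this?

229080

Inclusion-exclusion on the 4 forbidden self-matches:
Σ_{j=0}^{4} (-1)^j C(4,j)(9-j)!
= C(4,0)·9! - C(4,1)·8! + C(4,2)·7! - C(4,3)·6! + C(4,4)·5!
= 362880 - 161280 + 30240 - 2880 + 120
= 229080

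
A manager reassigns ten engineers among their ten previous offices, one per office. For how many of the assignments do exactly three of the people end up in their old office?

Pick the 3 fixed positions: C(10,3) = 120 ways.
The remaining 7 must be deranged: !7 = 1854.
Total: 120 × 1854 = 222480.

222480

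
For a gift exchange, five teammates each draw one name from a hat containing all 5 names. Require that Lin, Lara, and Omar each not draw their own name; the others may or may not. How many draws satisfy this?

64

Inclusion-exclusion on the 3 forbidden self-matches:
Σ_{j=0}^{3} (-1)^j C(3,j)(5-j)!
= C(3,0)·5! - C(3,1)·4! + C(3,2)·3! - C(3,3)·2!
= 120 - 72 + 18 - 2
= 64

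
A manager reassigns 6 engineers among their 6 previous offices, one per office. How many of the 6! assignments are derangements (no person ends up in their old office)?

The number of derangements of 6 is !6 = Σ_{k=0}^{6} (-1)^k·6!/k!
= 6! - 6!/1! + 6!/2! - 6!/3! + 6!/4! - 6!/5! + 6!/6!
= 720 - 720 + 360 - 120 + 30 - 6 + 1
= 265

265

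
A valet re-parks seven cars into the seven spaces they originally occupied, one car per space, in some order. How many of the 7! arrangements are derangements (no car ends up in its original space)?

1854

The number of derangements of 7 is !7 = Σ_{k=0}^{7} (-1)^k·7!/k!
= 7! - 7!/1! + 7!/2! - 7!/3! + 7!/4! - 7!/5! + 7!/6! - 7!/7!
= 5040 - 5040 + 2520 - 840 + 210 - 42 + 7 - 1
= 1854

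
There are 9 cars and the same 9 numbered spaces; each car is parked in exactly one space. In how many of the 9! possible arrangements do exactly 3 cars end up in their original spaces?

22260

Choose which 3 of the 9 are fixed: C(9,3) = 84.
The remaining 6 must be deranged: !6 = 265.
Total: 84 × 265 = 22260.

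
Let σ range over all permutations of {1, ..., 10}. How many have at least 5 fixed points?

13264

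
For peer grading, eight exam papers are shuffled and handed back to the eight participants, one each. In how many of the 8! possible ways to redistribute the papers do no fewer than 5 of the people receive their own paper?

Sum C(8,i)·!(8-i) for i = 5..8:
  i=5: C(8,5)·!3 = 56·2 = 112
  i=6: C(8,6)·!2 = 28·1 = 28
  i=7: C(8,7)·!1 = 8·0 = 0
  i=8: C(8,8)·!0 = 1·1 = 1
Total = 141.

141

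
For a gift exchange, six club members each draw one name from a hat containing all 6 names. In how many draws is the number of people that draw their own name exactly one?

264

Pick the single fixed position: C(6,1) = 6 ways.
The remaining 5 must be deranged: !5 = 44.
Total: 6 × 44 = 264.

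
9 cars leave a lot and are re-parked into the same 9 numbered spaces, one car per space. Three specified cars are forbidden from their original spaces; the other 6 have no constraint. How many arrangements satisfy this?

256320

Let A_j be the event that the j-th constrained one is fixed. By inclusion-exclusion over the 3 events:
Σ_{j=0}^{3} (-1)^j C(3,j)(9-j)!
= C(3,0)·9! - C(3,1)·8! + C(3,2)·7! - C(3,3)·6!
= 362880 - 120960 + 15120 - 720
= 256320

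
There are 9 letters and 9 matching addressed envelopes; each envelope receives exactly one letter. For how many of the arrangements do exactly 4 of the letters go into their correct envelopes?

Pick the 4 fixed positions: C(9,4) = 126 ways.
The other 5 form a derangement: !5 = 44.
Total: 126 × 44 = 5544.

5544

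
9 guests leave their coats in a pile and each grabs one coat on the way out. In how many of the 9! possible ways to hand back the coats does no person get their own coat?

133496

!9 is the nearest integer to 9!/e.
9! = 362880, and 362880/e ≈ 133496.09, so !9 = 133496.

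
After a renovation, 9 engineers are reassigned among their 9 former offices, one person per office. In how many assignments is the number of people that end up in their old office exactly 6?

168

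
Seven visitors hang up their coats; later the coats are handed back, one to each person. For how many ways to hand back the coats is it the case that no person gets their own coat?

1854

The number of derangements of 7 is !7 = Σ_{k=0}^{7} (-1)^k·7!/k!
= 7! - 7!/1! + 7!/2! - 7!/3! + 7!/4! - 7!/5! + 7!/6! - 7!/7!
= 5040 - 5040 + 2520 - 840 + 210 - 42 + 7 - 1
= 1854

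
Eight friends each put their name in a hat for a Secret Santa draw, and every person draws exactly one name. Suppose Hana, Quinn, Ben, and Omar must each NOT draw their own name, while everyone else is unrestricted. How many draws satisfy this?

24024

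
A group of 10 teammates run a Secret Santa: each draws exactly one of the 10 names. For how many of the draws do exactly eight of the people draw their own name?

45

Choose which 8 of the 10 are fixed: C(10,8) = 45.
The remaining 2 must be deranged: !2 = 1.
Total: 45 × 1 = 45.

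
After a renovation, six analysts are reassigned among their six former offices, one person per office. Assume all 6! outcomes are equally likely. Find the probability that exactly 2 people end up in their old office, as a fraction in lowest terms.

3/16

Favorable outcomes: C(6,2)·!4 = 15·9 = 135.
Total outcomes: 6! = 720.
Probability = 135/720 = 3/16.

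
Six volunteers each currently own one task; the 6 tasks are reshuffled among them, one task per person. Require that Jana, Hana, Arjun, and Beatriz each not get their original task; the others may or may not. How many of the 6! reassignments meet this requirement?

362

Let A_j be the event that the j-th constrained one is fixed. By inclusion-exclusion over the 4 events:
Σ_{j=0}^{4} (-1)^j C(4,j)(6-j)!
= C(4,0)·6! - C(4,1)·5! + C(4,2)·4! - C(4,3)·3! + C(4,4)·2!
= 720 - 480 + 144 - 24 + 2
= 362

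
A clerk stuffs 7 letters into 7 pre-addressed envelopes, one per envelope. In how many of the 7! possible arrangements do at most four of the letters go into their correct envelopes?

5018

Sum C(7,i)·!(7-i) for i = 0..4:
  i=0: C(7,0)·!7 = 1·1854 = 1854
  i=1: C(7,1)·!6 = 7·265 = 1855
  i=2: C(7,2)·!5 = 21·44 = 924
  i=3: C(7,3)·!4 = 35·9 = 315
  i=4: C(7,4)·!3 = 35·2 = 70
Total = 5018.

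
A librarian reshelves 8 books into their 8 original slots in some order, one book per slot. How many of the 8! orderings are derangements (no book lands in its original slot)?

14833

Recurrence: !8 = 8·!7 + (-1)^8.
!8 = 8·1854 + 1 = 14833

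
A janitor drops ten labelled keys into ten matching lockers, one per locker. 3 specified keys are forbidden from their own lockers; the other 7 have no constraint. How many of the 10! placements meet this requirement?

2656080

Let A_j be the event that the j-th constrained one is fixed. By inclusion-exclusion over the 3 events:
Σ_{j=0}^{3} (-1)^j C(3,j)(10-j)!
= C(3,0)·10! - C(3,1)·9! + C(3,2)·8! - C(3,3)·7!
= 3628800 - 1088640 + 120960 - 5040
= 2656080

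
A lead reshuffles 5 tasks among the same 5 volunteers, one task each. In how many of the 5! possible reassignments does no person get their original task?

44

The number of derangements of 5 is !5 = Σ_{k=0}^{5} (-1)^k·5!/k!
= 5! - 5!/1! + 5!/2! - 5!/3! + 5!/4! - 5!/5!
= 120 - 120 + 60 - 20 + 5 - 1
= 44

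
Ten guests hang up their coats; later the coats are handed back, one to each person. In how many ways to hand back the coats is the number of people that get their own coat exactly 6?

1890

Choose which 6 of the 10 are fixed: C(10,6) = 210.
The remaining 4 must be deranged: !4 = 9.
Total: 210 × 9 = 1890.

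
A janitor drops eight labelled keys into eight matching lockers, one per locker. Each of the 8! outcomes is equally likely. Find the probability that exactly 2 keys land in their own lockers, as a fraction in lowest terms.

53/288

Favorable outcomes: C(8,2)·!6 = 28·265 = 7420.
Total outcomes: 8! = 40320.
Probability = 7420/40320 = 53/288.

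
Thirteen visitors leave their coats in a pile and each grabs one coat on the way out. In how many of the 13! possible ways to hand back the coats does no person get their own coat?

Recurrence: !13 = 12·(!12 + !11).
!13 = 12·(176214841 + 14684570) = 12·190899411 = 2290792932

2290792932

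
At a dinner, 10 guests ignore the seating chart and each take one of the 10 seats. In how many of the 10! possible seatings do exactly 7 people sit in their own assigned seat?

240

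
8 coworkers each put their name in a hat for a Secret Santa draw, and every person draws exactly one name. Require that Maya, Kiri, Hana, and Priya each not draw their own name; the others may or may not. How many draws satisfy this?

Let A_j be the event that the j-th constrained one is fixed. By inclusion-exclusion over the 4 events:
Σ_{j=0}^{4} (-1)^j C(4,j)(8-j)!
= C(4,0)·8! - C(4,1)·7! + C(4,2)·6! - C(4,3)·5! + C(4,4)·4!
= 40320 - 20160 + 4320 - 480 + 24
= 24024

24024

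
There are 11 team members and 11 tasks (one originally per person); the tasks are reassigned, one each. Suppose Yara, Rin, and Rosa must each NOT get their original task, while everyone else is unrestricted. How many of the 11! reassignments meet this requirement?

30078720

Let A_j be the event that the j-th constrained one is fixed. By inclusion-exclusion over the 3 events:
Σ_{j=0}^{3} (-1)^j C(3,j)(11-j)!
= C(3,0)·11! - C(3,1)·10! + C(3,2)·9! - C(3,3)·8!
= 39916800 - 10886400 + 1088640 - 40320
= 30078720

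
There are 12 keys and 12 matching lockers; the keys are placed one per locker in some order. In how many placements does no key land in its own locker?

176214841

!12 is the nearest integer to 12!/e.
12! = 479001600, and 479001600/e ≈ 176214840.93, so !12 = 176214841.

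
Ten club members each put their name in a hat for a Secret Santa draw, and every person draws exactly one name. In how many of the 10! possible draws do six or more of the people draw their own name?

Sum C(10,i)·!(10-i) for i = 6..10:
  i=6: C(10,6)·!4 = 210·9 = 1890
  i=7: C(10,7)·!3 = 120·2 = 240
  i=8: C(10,8)·!2 = 45·1 = 45
  i=9: C(10,9)·!1 = 10·0 = 0
  i=10: C(10,10)·!0 = 1·1 = 1
Total = 2176.

2176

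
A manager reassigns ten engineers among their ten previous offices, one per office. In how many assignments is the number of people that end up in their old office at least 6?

2176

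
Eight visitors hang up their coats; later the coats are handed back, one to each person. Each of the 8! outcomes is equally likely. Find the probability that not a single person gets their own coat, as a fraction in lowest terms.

2119/5760

Favorable outcomes: !8 = 14833.
Total outcomes: 8! = 40320.
Probability = 14833/40320 = 2119/5760.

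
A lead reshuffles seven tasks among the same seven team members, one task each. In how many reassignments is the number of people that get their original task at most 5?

5039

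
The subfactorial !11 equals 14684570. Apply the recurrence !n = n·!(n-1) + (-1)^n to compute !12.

!12 = 12·14684570 + 1 = 176214841.

176214841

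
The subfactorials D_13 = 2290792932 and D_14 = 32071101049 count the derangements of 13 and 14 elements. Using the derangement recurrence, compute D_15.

D_15 = (15-1)·(D_14 + D_13) = 14·(32071101049 + 2290792932) = 14·34361893981 = 481066515734.

481066515734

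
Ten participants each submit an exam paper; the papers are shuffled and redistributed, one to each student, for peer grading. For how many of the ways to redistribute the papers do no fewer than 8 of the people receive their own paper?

Sum C(10,i)·!(10-i) for i = 8..10:
  i=8: C(10,8)·!2 = 45·1 = 45
  i=9: C(10,9)·!1 = 10·0 = 0
  i=10: C(10,10)·!0 = 1·1 = 1
Total = 46.

46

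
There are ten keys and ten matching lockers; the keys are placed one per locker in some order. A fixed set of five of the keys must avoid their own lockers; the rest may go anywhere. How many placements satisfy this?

Let A_j be the event that the j-th constrained one is fixed. By inclusion-exclusion over the 5 events:
Σ_{j=0}^{5} (-1)^j C(5,j)(10-j)!
= C(5,0)·10! - C(5,1)·9! + C(5,2)·8! - C(5,3)·7! + C(5,4)·6! - C(5,5)·5!
= 3628800 - 1814400 + 403200 - 50400 + 3600 - 120
= 2170680

2170680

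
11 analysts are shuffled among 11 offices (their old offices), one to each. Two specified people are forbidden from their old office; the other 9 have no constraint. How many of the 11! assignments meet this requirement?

33022080

Inclusion-exclusion on the 2 forbidden self-matches:
Σ_{j=0}^{2} (-1)^j C(2,j)(11-j)!
= C(2,0)·11! - C(2,1)·10! + C(2,2)·9!
= 39916800 - 7257600 + 362880
= 33022080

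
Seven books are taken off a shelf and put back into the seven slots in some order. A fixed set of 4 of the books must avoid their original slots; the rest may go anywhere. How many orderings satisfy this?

Inclusion-exclusion on the 4 forbidden self-matches:
Σ_{j=0}^{4} (-1)^j C(4,j)(7-j)!
= C(4,0)·7! - C(4,1)·6! + C(4,2)·5! - C(4,3)·4! + C(4,4)·3!
= 5040 - 2880 + 720 - 96 + 6
= 2790

2790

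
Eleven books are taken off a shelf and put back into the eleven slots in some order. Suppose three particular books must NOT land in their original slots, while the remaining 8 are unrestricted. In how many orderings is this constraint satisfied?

30078720

Let A_j be the event that the j-th constrained one is fixed. By inclusion-exclusion over the 3 events:
Σ_{j=0}^{3} (-1)^j C(3,j)(11-j)!
= C(3,0)·11! - C(3,1)·10! + C(3,2)·9! - C(3,3)·8!
= 39916800 - 10886400 + 1088640 - 40320
= 30078720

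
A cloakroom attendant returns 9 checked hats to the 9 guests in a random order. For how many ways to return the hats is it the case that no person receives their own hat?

The subfactorial !9 = [9!/e] (nearest integer).
9! = 362880, and 362880/e ≈ 133496.09, so !9 = 133496.

133496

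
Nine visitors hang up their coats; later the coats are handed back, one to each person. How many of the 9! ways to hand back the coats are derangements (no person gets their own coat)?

The number of derangements of 9 is !9 = Σ_{k=0}^{9} (-1)^k·9!/k!
= 9! - 9!/1! + 9!/2! - 9!/3! + 9!/4! - 9!/5! + 9!/6! - 9!/7! + 9!/8! - 9!/9!
= 362880 - 362880 + 181440 - 60480 + 15120 - 3024 + 504 - 72 + 9 - 1
= 133496

133496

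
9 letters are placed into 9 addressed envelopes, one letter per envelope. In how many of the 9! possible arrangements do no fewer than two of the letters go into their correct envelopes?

95887

Sum C(9,i)·!(9-i) for i = 2..9:
  i=2: C(9,2)·!7 = 36·1854 = 66744
  i=3: C(9,3)·!6 = 84·265 = 22260
  i=4: C(9,4)·!5 = 126·44 = 5544
  i=5: C(9,5)·!4 = 126·9 = 1134
  i=6: C(9,6)·!3 = 84·2 = 168
  i=7: C(9,7)·!2 = 36·1 = 36
  i=8: C(9,8)·!1 = 9·0 = 0
  i=9: C(9,9)·!0 = 1·1 = 1
Total = 95887.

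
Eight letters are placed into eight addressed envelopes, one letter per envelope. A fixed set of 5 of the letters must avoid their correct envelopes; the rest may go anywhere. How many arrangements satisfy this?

21234

Inclusion-exclusion on the 5 forbidden self-matches:
Σ_{j=0}^{5} (-1)^j C(5,j)(8-j)!
= C(5,0)·8! - C(5,1)·7! + C(5,2)·6! - C(5,3)·5! + C(5,4)·4! - C(5,5)·3!
= 40320 - 25200 + 7200 - 1200 + 120 - 6
= 21234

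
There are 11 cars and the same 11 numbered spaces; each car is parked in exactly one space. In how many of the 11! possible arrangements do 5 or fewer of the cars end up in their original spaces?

# with exactly i fixed is C(11,i)·!(11-i); sum over i=0..5:
  i=0: C(11,0)·!11 = 1·14684570 = 14684570
  i=1: C(11,1)·!10 = 11·1334961 = 14684571
  i=2: C(11,2)·!9 = 55·133496 = 7342280
  i=3: C(11,3)·!8 = 165·14833 = 2447445
  i=4: C(11,4)·!7 = 330·1854 = 611820
  i=5: C(11,5)·!6 = 462·265 = 122430
Total = 39893116.

39893116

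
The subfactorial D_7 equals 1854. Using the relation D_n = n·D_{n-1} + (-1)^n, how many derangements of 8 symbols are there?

14833

D_8 = 8·1854 + 1 = 14833.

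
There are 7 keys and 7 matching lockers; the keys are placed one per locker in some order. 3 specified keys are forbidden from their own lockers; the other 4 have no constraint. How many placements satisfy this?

Let A_j be the event that the j-th constrained one is fixed. By inclusion-exclusion over the 3 events:
Σ_{j=0}^{3} (-1)^j C(3,j)(7-j)!
= C(3,0)·7! - C(3,1)·6! + C(3,2)·5! - C(3,3)·4!
= 5040 - 2160 + 360 - 24
= 3216

3216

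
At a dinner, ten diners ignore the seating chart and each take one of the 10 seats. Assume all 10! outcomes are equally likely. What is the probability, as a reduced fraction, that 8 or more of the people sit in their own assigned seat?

Favorable outcomes: Σ_{i≥8} C(10,i)·!(10-i) = 45·1 + 10·0 + 1·1 = 46.
Total outcomes: 10! = 3628800.
Probability = 46/3628800 = 23/1814400.

23/1814400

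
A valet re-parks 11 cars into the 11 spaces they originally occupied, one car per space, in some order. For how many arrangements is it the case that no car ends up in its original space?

14684570

Recurrence: !11 = 11·!10 + (-1)^11.
!11 = 11·1334961 - 1 = 14684570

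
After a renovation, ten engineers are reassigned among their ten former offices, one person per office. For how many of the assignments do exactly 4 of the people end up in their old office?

55650

Choose which 4 of the 10 are fixed: C(10,4) = 210.
The remaining 6 must be deranged: !6 = 265.
Total: 210 × 265 = 55650.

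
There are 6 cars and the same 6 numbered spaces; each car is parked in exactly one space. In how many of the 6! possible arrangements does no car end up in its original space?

265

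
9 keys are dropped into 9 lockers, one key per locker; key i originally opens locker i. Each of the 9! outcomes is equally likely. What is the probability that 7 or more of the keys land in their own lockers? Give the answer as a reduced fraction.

37/362880

Favorable outcomes: Σ_{i≥7} C(9,i)·!(9-i) = 36·1 + 9·0 + 1·1 = 37.
Total outcomes: 9! = 362880.
Probability = 37/362880 = 37/362880.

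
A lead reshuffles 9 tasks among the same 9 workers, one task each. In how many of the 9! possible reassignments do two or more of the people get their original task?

95887

Sum C(9,i)·!(9-i) for i = 2..9:
  i=2: C(9,2)·!7 = 36·1854 = 66744
  i=3: C(9,3)·!6 = 84·265 = 22260
  i=4: C(9,4)·!5 = 126·44 = 5544
  i=5: C(9,5)·!4 = 126·9 = 1134
  i=6: C(9,6)·!3 = 84·2 = 168
  i=7: C(9,7)·!2 = 36·1 = 36
  i=8: C(9,8)·!1 = 9·0 = 0
  i=9: C(9,9)·!0 = 1·1 = 1
Total = 95887.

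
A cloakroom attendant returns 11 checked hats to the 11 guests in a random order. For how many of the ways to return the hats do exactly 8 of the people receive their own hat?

330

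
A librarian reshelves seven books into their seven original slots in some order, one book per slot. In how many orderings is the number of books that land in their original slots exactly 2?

Pick the 2 fixed positions: C(7,2) = 21 ways.
The remaining 5 must be deranged: !5 = 44.
Total: 21 × 44 = 924.

924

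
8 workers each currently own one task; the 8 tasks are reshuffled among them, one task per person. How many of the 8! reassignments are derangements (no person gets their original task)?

14833

Use !n = (n-1)(!(n-1) + !(n-2)).
!8 = 7·(1854 + 265) = 7·2119 = 14833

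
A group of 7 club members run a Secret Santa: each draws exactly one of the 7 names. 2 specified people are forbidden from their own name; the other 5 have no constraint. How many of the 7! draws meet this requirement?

Let A_j be the event that the j-th constrained one is fixed. By inclusion-exclusion over the 2 events:
Σ_{j=0}^{2} (-1)^j C(2,j)(7-j)!
= C(2,0)·7! - C(2,1)·6! + C(2,2)·5!
= 5040 - 1440 + 120
= 3720

3720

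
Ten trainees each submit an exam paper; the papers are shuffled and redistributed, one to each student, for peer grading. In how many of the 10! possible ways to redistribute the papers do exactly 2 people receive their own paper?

Pick the 2 fixed positions: C(10,2) = 45 ways.
The other 8 form a derangement: !8 = 14833.
Total: 45 × 14833 = 667485.

667485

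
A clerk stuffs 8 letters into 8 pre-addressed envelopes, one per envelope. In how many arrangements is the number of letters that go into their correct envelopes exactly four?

Choose which 4 of the 8 are fixed: C(8,4) = 70.
The other 4 form a derangement: !4 = 9.
Total: 70 × 9 = 630.

630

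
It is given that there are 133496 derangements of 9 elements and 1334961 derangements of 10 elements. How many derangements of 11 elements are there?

14684570

D_11 = (11-1)·(D_10 + D_9) = 10·(1334961 + 133496) = 10·1468457 = 14684570.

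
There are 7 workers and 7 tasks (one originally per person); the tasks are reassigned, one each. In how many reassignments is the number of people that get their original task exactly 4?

Choose which 4 of the 7 are fixed: C(7,4) = 35.
The other 3 form a derangement: !3 = 2.
Total: 35 × 2 = 70.

70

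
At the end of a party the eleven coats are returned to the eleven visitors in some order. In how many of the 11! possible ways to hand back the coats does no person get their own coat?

14684570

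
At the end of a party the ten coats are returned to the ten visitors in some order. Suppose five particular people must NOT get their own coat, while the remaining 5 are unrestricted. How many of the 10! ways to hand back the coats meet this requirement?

Inclusion-exclusion on the 5 forbidden self-matches:
Σ_{j=0}^{5} (-1)^j C(5,j)(10-j)!
= C(5,0)·10! - C(5,1)·9! + C(5,2)·8! - C(5,3)·7! + C(5,4)·6! - C(5,5)·5!
= 3628800 - 1814400 + 403200 - 50400 + 3600 - 120
= 2170680

2170680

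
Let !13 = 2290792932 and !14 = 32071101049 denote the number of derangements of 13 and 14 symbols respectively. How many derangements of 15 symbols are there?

481066515734

!15 = (15-1)·(!14 + !13) = 14·(32071101049 + 2290792932) = 14·34361893981 = 481066515734.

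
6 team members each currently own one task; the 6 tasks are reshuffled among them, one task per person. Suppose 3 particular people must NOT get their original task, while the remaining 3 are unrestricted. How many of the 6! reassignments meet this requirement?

426

Let A_j be the event that the j-th constrained one is fixed. By inclusion-exclusion over the 3 events:
Σ_{j=0}^{3} (-1)^j C(3,j)(6-j)!
= C(3,0)·6! - C(3,1)·5! + C(3,2)·4! - C(3,3)·3!
= 720 - 360 + 72 - 6
= 426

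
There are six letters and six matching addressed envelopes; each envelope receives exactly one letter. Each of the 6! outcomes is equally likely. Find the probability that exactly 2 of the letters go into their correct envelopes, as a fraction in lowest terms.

Favorable outcomes: C(6,2)·!4 = 15·9 = 135.
Total outcomes: 6! = 720.
Probability = 135/720 = 3/16.

3/16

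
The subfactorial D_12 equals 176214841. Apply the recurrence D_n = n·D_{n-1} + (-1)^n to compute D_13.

2290792932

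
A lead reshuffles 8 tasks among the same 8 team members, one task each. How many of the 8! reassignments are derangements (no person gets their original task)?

14833

By inclusion-exclusion, !8 = Σ (-1)^k · 8!/k! for k=0..8
= 8! - 8!/1! + 8!/2! - 8!/3! + 8!/4! - 8!/5! + 8!/6! - 8!/7! + 8!/8!
= 40320 - 40320 + 20160 - 6720 + 1680 - 336 + 56 - 8 + 1
= 14833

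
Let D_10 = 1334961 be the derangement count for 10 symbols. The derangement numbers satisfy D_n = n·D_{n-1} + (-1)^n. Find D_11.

14684570

D_11 = 11·1334961 - 1 = 14684570.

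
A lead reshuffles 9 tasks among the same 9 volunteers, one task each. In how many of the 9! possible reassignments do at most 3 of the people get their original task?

355997

# with exactly i fixed is C(9,i)·!(9-i); sum over i=0..3:
  i=0: C(9,0)·!9 = 1·133496 = 133496
  i=1: C(9,1)·!8 = 9·14833 = 133497
  i=2: C(9,2)·!7 = 36·1854 = 66744
  i=3: C(9,3)·!6 = 84·265 = 22260
Total = 355997.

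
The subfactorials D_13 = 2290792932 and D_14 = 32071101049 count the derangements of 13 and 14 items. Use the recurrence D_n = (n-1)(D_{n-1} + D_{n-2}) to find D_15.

481066515734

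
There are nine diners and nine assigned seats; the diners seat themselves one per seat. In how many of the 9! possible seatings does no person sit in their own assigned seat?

133496

!9 is the nearest integer to 9!/e.
9! = 362880, and 362880/e ≈ 133496.09, so !9 = 133496.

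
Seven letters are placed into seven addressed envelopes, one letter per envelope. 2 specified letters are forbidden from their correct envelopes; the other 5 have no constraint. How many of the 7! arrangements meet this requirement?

Let A_j be the event that the j-th constrained one is fixed. By inclusion-exclusion over the 2 events:
Σ_{j=0}^{2} (-1)^j C(2,j)(7-j)!
= C(2,0)·7! - C(2,1)·6! + C(2,2)·5!
= 5040 - 1440 + 120
= 3720

3720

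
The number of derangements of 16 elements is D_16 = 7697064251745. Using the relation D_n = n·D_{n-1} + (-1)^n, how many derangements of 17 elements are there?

D_17 = 17·7697064251745 - 1 = 130850092279664.

130850092279664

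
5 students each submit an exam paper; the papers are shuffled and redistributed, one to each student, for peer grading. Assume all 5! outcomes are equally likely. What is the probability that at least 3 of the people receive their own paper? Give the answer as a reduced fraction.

11/120

Favorable outcomes: Σ_{i≥3} C(5,i)·!(5-i) = 10·1 + 5·0 + 1·1 = 11.
Total outcomes: 5! = 120.
Probability = 11/120 = 11/120.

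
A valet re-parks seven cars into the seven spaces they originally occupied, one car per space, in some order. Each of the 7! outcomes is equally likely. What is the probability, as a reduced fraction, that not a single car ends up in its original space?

Favorable outcomes: !7 = 1854.
Total outcomes: 7! = 5040.
Probability = 1854/5040 = 103/280.

103/280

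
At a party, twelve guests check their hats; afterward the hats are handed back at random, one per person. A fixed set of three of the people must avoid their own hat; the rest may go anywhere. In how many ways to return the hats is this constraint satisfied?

Let A_j be the event that the j-th constrained one is fixed. By inclusion-exclusion over the 3 events:
Σ_{j=0}^{3} (-1)^j C(3,j)(12-j)!
= C(3,0)·12! - C(3,1)·11! + C(3,2)·10! - C(3,3)·9!
= 479001600 - 119750400 + 10886400 - 362880
= 369774720

369774720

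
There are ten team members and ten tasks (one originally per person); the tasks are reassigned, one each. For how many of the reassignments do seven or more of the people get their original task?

286

# with exactly i fixed is C(10,i)·!(10-i); sum over i=7..10:
  i=7: C(10,7)·!3 = 120·2 = 240
  i=8: C(10,8)·!2 = 45·1 = 45
  i=9: C(10,9)·!1 = 10·0 = 0
  i=10: C(10,10)·!0 = 1·1 = 1
Total = 286.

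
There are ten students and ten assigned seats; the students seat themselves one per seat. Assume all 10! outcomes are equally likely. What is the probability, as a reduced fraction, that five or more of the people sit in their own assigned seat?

829/226800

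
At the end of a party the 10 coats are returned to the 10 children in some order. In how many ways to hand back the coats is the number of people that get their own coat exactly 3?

222480

Choose which 3 of the 10 are fixed: C(10,3) = 120.
The remaining 7 must be deranged: !7 = 1854.
Total: 120 × 1854 = 222480.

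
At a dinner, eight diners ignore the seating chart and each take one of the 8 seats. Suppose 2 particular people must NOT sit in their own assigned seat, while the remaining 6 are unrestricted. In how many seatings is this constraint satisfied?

30960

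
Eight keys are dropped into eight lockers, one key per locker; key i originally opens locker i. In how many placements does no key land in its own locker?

14833

Recurrence: !8 = 8·!7 + (-1)^8.
!8 = 8·1854 + 1 = 14833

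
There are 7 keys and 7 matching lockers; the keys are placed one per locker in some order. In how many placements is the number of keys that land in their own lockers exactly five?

21

Choose which 5 of the 7 are fixed: C(7,5) = 21.
The other 2 form a derangement: !2 = 1.
Total: 21 × 1 = 21.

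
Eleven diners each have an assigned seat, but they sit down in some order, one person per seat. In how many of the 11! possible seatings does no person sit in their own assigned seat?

14684570

Use !n = (n-1)(!(n-1) + !(n-2)).
!11 = 10·(1334961 + 133496) = 10·1468457 = 14684570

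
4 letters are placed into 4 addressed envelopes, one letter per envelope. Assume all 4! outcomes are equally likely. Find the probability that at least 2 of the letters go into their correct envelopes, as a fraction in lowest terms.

Favorable outcomes: Σ_{i≥2} C(4,i)·!(4-i) = 6·1 + 4·0 + 1·1 = 7.
Total outcomes: 4! = 24.
Probability = 7/24 = 7/24.

7/24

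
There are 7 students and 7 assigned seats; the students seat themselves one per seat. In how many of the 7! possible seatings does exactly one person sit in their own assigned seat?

Choose which one of the 7 is fixed: C(7,1) = 7.
The other 6 form a derangement: !6 = 265.
Total: 7 × 265 = 1855.

1855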